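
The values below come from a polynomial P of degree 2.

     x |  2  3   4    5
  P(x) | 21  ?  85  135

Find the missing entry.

47

On equispaced nodes a degree-2 polynomial has vanishing third forward difference, so
  - P(2) + 3·P(3) - 3·P(4) + P(5) = 0.
Substituting the known values and solving for P(3):
  3·P(3) = 141
  P(3) = 47.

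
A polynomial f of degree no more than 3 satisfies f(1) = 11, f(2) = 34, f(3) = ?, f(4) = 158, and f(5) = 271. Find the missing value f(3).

81

The 4 known points determine the degree-3 polynomial uniquely.
Write f(n) = an^3 + bn^2 + cn + d. Substituting each data point gives a linear system:
  a + b + c + d = 11
  8a + 4b + 2c + d = 34
  64a + 16b + 4c + d = 158
  125a + 25b + 5c + d = 271
Solving the system yields a = 1, b = 6, c = -2, d = 6.
So f(n) = n^3 + 6n^2 - 2n + 6.
Then f(3) = 81.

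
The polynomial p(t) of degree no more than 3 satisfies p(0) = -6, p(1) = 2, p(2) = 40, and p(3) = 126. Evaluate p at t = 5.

Forward differences of the values at t = 0, 1, 2, 3:
  p  : -6  2  40  126
  Δ  : 8  38  86
  Δ^2: 30  48
  Δ^3: 18
The third differences are constant, confirming degree 3.
Interpolating (Newton forward form) and evaluating at t = 5 gives p(5) = 514.

514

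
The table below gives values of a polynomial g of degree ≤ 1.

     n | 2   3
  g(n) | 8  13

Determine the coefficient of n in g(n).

5

Write g(n) = an + b. Substituting each data point gives a linear system:
  2a + b = 8
  3a + b = 13
Solving the system yields a = 5, b = -2.
So g(n) = 5n - 2.
The leading coefficient is 5.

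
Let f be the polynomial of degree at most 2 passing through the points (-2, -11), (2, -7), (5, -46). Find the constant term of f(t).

Write f(t) = at^2 + bt + c. Substituting each data point gives a linear system:
  4a - 2b + c = -11
  4a + 2b + c = -7
  25a + 5b + c = -46
Solving the system yields a = -2, b = 1, c = -1.
So f(t) = -2t² + t - 1.
The constant term is -1.

-1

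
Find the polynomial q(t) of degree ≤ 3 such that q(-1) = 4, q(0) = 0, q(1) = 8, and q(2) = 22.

Using the Lagrange interpolation formula with nodes -1, 0, 1, 2:
  L_0(t) = t(t - 1)(t - 2) / -6
  L_1(t) = (t + 1)(t - 1)(t - 2) / 2
  L_2(t) = (t + 1)t(t - 2) / -2
  L_3(t) = (t + 1)t(t - 1) / 6
Then q(t) = 4·L_0(t) + 0·L_1(t) + 8·L_2(t) + 22·L_3(t).
Expanding and collecting terms gives q(t) = -t^3 + 6t^2 + 3t.
Check: q(-1) = 4. ✓

q(t) = -t^3 + 6t^2 + 3t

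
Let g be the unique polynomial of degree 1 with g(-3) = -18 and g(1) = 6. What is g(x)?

Write g(x) = ax + b. Substituting each data point gives a linear system:
  -3a + b = -18
  a + b = 6
Solving the system yields a = 6, b = 0.
So g(x) = 6x.
Check: g(-3) = -18. ✓

g(x) = 6x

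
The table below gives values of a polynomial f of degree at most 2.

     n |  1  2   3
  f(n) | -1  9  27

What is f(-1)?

3

Using the Lagrange interpolation formula with nodes 1, 2, 3:
  L_0(n) = (n - 2)(n - 3) / 2
  L_1(n) = (n - 1)(n - 3) / -1
  L_2(n) = (n - 1)(n - 2) / 2
Then f(n) = -1·L_0(n) + 9·L_1(n) + 27·L_2(n).
Expanding and collecting terms gives f(n) = 4n² - 2n - 3.
Evaluating at n = -1: f(-1) = 3.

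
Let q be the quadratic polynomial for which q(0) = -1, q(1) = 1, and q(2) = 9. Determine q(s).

Write q(s) = as^2 + bs + c. Substituting each data point gives a linear system:
  c = -1
  a + b + c = 1
  4a + 2b + c = 9
Solving the system yields a = 3, b = -1, c = -1.
So q(s) = 3s^2 - s - 1.
Check: q(2) = 9. ✓

q(s) = 3s^2 - s - 1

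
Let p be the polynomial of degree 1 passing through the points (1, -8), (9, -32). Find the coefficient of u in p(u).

Write p(u) = au + b. Substituting each data point gives a linear system:
  a + b = -8
  9a + b = -32
Solving the system yields a = -3, b = -5.
So p(u) = -3u - 5.
The leading coefficient is -3.

-3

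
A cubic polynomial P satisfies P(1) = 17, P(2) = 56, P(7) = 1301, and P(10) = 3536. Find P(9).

2625

Using the Lagrange interpolation formula with nodes 1, 2, 7, 10:
  L_0(t) = (t - 2)(t - 7)(t - 10) / -54
  L_1(t) = (t - 1)(t - 7)(t - 10) / 40
  L_2(t) = (t - 1)(t - 2)(t - 10) / -90
  L_3(t) = (t - 1)(t - 2)(t - 7) / 216
Then P(t) = 17·L_0(t) + 56·L_1(t) + 1301·L_2(t) + 3536·L_3(t).
Expanding and collecting terms gives P(t) = 3t³ + 5t² + 3t + 6.
Evaluating at t = 9: P(9) = 2625.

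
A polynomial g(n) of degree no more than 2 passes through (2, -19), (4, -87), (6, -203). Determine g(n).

g(n) = -6n^2 + 2n + 1

Using the Lagrange interpolation formula with nodes 2, 4, 6:
  L_0(n) = (n - 4)(n - 6) / 8
  L_1(n) = (n - 2)(n - 6) / -4
  L_2(n) = (n - 2)(n - 4) / 8
Then g(n) = -19·L_0(n) - 87·L_1(n) - 203·L_2(n).
Expanding and collecting terms gives g(n) = -6n² + 2n + 1.
Check: g(4) = -87. ✓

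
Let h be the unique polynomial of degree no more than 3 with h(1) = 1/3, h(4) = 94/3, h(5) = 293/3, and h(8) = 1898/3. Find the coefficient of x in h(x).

-5/3

Write h(x) = ax^3 + bx^2 + cx + d. Substituting each data point gives a linear system:
  a + b + c + d = 1/3
  64a + 16b + 4c + d = 94/3
  125a + 25b + 5c + d = 293/3
  512a + 64b + 8c + d = 1898/3
Solving the system yields a = 2, b = -6, c = -5/3, d = 6.
So h(x) = 2x^3 - 6x^2 - (5/3)x + 6.
The coefficient of x is -5/3.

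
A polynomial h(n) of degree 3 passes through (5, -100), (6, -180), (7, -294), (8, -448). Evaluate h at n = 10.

Write h(n) = an^3 + bn^2 + cn + d. Substituting each data point gives a linear system:
  125a + 25b + 5c + d = -100
  216a + 36b + 6c + d = -180
  343a + 49b + 7c + d = -294
  512a + 64b + 8c + d = -448
Solving the system yields a = -1, b = 1, c = 0, d = 0.
So h(n) = -n^3 + n^2.
Then h(10) = -900.

-900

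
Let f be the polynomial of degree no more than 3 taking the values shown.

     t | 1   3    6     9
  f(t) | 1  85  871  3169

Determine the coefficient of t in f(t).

1

Write f(t) = at^3 + bt^2 + ct + d. Substituting each data point gives a linear system:
  a + b + c + d = 1
  27a + 9b + 3c + d = 85
  216a + 36b + 6c + d = 871
  729a + 81b + 9c + d = 3169
Solving the system yields a = 5, b = -6, c = 1, d = 1.
So f(t) = 5t^3 - 6t^2 + t + 1.
The coefficient of t is 1.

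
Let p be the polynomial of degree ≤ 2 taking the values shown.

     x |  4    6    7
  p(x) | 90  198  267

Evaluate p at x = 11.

Write p(x) = ax^2 + bx + c. Substituting each data point gives a linear system:
  16a + 4b + c = 90
  36a + 6b + c = 198
  49a + 7b + c = 267
Solving the system yields a = 5, b = 4, c = -6.
So p(x) = 5x^2 + 4x - 6.
Then p(11) = 643.

643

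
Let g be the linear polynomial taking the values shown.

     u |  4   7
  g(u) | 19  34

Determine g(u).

Using the Lagrange interpolation formula with nodes 4, 7:
  L_0(u) = (u - 7) / -3
  L_1(u) = (u - 4) / 3
Then g(u) = 19·L_0(u) + 34·L_1(u).
Expanding and collecting terms gives g(u) = 5u - 1.
Check: g(4) = 19. ✓

g(u) = 5u - 1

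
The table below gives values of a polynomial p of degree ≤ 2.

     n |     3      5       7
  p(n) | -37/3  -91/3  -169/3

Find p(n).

Write p(n) = an^2 + bn + c. Substituting each data point gives a linear system:
  9a + 3b + c = -37/3
  25a + 5b + c = -91/3
  49a + 7b + c = -169/3
Solving the system yields a = -1, b = -1, c = -1/3.
So p(n) = -n^2 - n - 1/3.
Check: p(3) = -37/3. ✓

p(n) = -n^2 - n - 1/3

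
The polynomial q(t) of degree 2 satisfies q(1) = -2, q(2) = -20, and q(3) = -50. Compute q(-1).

Write q(t) = at^2 + bt + c. Substituting each data point gives a linear system:
  a + b + c = -2
  4a + 2b + c = -20
  9a + 3b + c = -50
Solving the system yields a = -6, b = 0, c = 4.
So q(t) = -6t^2 + 4.
Then q(-1) = -2.

-2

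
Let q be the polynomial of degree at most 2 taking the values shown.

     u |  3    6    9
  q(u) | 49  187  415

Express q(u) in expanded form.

Using the Lagrange interpolation formula with nodes 3, 6, 9:
  L_0(u) = (u - 6)(u - 9) / 18
  L_1(u) = (u - 3)(u - 9) / -9
  L_2(u) = (u - 3)(u - 6) / 18
Then q(u) = 49·L_0(u) + 187·L_1(u) + 415·L_2(u).
Expanding and collecting terms gives q(u) = 5u^2 + u + 1.
Check: q(6) = 187. ✓

q(u) = 5u^2 + u + 1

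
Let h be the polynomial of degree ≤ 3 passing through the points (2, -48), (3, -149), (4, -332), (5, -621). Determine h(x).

Write h(x) = ax^3 + bx^2 + cx + d. Substituting each data point gives a linear system:
  8a + 4b + 2c + d = -48
  27a + 9b + 3c + d = -149
  64a + 16b + 4c + d = -332
  125a + 25b + 5c + d = -621
Solving the system yields a = -4, b = -5, c = 0, d = 4.
So h(x) = -4x^3 - 5x^2 + 4.
Check: h(5) = -621. ✓

h(x) = -4x^3 - 5x^2 + 4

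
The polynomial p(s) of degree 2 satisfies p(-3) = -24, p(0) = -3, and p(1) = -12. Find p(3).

Write p(s) = as^2 + bs + c. Substituting each data point gives a linear system:
  9a - 3b + c = -24
  c = -3
  a + b + c = -12
Solving the system yields a = -4, b = -5, c = -3.
So p(s) = -4s^2 - 5s - 3.
Then p(3) = -54.

-54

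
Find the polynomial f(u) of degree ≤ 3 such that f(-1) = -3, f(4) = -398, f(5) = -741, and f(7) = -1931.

f(u) = -5u^3 - 4u^2 - 2u - 6

Write f(u) = au^3 + bu^2 + cu + d. Substituting each data point gives a linear system:
  -a + b - c + d = -3
  64a + 16b + 4c + d = -398
  125a + 25b + 5c + d = -741
  343a + 49b + 7c + d = -1931
Solving the system yields a = -5, b = -4, c = -2, d = -6.
So f(u) = -5u^3 - 4u^2 - 2u - 6.
Check: f(-1) = -3. ✓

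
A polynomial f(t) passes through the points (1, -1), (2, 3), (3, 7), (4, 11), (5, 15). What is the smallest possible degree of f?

1

Forward differences of the values at t = 1, 2, 3, 4, 5:
  f  : -1  3  7  11  15
  Δ  : 4  4  4  4
  Δ^2: 0  0  0
  Δ^3: 0  0
  Δ^4: 0
The first differences are constant (4) and nonzero, while all higher differences vanish, so the minimal degree is 1.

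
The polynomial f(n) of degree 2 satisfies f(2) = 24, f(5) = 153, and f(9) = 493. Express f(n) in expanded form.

Write f(n) = an^2 + bn + c. Substituting each data point gives a linear system:
  4a + 2b + c = 24
  25a + 5b + c = 153
  81a + 9b + c = 493
Solving the system yields a = 6, b = 1, c = -2.
So f(n) = 6n^2 + n - 2.
Check: f(5) = 153. ✓

f(n) = 6n^2 + n - 2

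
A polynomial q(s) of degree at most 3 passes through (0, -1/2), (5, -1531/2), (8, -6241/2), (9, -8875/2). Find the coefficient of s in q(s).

Write q(s) = as^3 + bs^2 + cs + d. Substituting each data point gives a linear system:
  d = -1/2
  125a + 25b + 5c + d = -1531/2
  512a + 64b + 8c + d = -6241/2
  729a + 81b + 9c + d = -8875/2
Solving the system yields a = -6, b = -1, c = 2, d = -1/2.
So q(s) = -6s^3 - s^2 + 2s - 1/2.
The coefficient of s is 2.

2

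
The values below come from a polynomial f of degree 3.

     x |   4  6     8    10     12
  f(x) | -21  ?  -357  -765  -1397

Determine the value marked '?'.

The 4 known points determine the degree-3 polynomial uniquely.
Write f(x) = ax^3 + bx^2 + cx + d. Substituting each data point gives a linear system:
  64a + 16b + 4c + d = -21
  512a + 64b + 8c + d = -357
  1000a + 100b + 10c + d = -765
  1728a + 144b + 12c + d = -1397
Solving the system yields a = -1, b = 2, c = 4, d = -5.
So f(x) = -x^3 + 2x^2 + 4x - 5.
Then f(6) = -125.

-125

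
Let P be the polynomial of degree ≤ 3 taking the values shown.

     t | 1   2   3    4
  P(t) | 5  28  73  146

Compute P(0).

Write P(t) = at^3 + bt^2 + ct + d. Substituting each data point gives a linear system:
  a + b + c + d = 5
  8a + 4b + 2c + d = 28
  27a + 9b + 3c + d = 73
  64a + 16b + 4c + d = 146
Solving the system yields a = 1, b = 5, c = 1, d = -2.
So P(t) = t^3 + 5t^2 + t - 2.
Then P(0) = -2.

-2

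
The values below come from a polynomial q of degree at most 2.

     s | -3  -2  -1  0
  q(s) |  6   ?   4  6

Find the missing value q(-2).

The 3 known points determine the degree-2 polynomial uniquely.
Write q(s) = as^2 + bs + c. Substituting each data point gives a linear system:
  9a - 3b + c = 6
  a - b + c = 4
  c = 6
Solving the system yields a = 1, b = 3, c = 6.
So q(s) = s^2 + 3s + 6.
Then q(-2) = 4.

4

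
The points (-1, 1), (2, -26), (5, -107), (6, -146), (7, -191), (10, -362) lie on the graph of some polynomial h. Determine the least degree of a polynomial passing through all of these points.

Divided differences on the nodes -1, 2, 5, 6, 7, 10:
  order 0: 1  -26  -107  -146  -191  -362
  order 1: -9  -27  -39  -45  -57
  order 2: -3  -3  -3  -3
  order 3: 0  0  0
  order 4: 0  0
  order 5: 0
The order-2 divided differences are all -3 (nonzero) and every higher order vanishes, so the data lies on a polynomial of degree exactly 2.

2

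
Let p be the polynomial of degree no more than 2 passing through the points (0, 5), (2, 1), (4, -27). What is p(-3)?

-34

Forward differences of the values at x = 0, 2, 4:
  p  : 5  1  -27
  Δ  : -4  -28
  Δ^2: -24
The second differences are constant, confirming degree 2.
Interpolating (Newton forward form) and evaluating at x = -3 gives p(-3) = -34.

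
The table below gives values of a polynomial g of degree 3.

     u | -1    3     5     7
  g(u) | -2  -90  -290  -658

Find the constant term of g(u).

Write g(u) = au^3 + bu^2 + cu + d. Substituting each data point gives a linear system:
  -a + b - c + d = -2
  27a + 9b + 3c + d = -90
  125a + 25b + 5c + d = -290
  343a + 49b + 7c + d = -658
Solving the system yields a = -1, b = -6, c = -3, d = 0.
So g(u) = -u^3 - 6u^2 - 3u.
The constant term is 0.

0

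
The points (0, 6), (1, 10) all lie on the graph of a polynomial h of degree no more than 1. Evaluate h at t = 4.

Using the Lagrange interpolation formula with nodes 0, 1:
  L_0(t) = (t - 1) / -1
  L_1(t) = t / 1
Then h(t) = 6·L_0(t) + 10·L_1(t).
Expanding and collecting terms gives h(t) = 4t + 6.
Evaluating at t = 4: h(4) = 22.

22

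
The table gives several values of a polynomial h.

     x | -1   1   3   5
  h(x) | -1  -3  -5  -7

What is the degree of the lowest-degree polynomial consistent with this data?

1

Forward differences of the values at x = -1, 1, 3, 5:
  h  : -1  -3  -5  -7
  Δ  : -2  -2  -2
  Δ^2: 0  0
  Δ^3: 0
The first differences are constant (-2) and nonzero, while all higher differences vanish, so the minimal degree is 1.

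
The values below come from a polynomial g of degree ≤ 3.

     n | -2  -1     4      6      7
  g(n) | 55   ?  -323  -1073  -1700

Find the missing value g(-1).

12

The 4 known points determine the degree-3 polynomial uniquely.
Write g(n) = an^3 + bn^2 + cn + d. Substituting each data point gives a linear system:
  -8a + 4b - 2c + d = 55
  64a + 16b + 4c + d = -323
  216a + 36b + 6c + d = -1073
  343a + 49b + 7c + d = -1700
Solving the system yields a = -5, b = 1, c = -5, d = 1.
So g(n) = -5n³ + n² - 5n + 1.
Then g(-1) = 12.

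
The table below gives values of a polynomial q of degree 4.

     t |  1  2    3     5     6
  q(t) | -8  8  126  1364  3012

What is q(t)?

q(t) = 3t^4 - 4t^3 - t - 6

Write q(t) = at^4 + bt^3 + ct^2 + dt + e. Substituting each data point gives a linear system:
  a + b + c + d + e = -8
  16a + 8b + 4c + 2d + e = 8
  81a + 27b + 9c + 3d + e = 126
  625a + 125b + 25c + 5d + e = 1364
  1296a + 216b + 36c + 6d + e = 3012
Solving the system yields a = 3, b = -4, c = 0, d = -1, e = -6.
So q(t) = 3t^4 - 4t^3 - t - 6.
Check: q(3) = 126. ✓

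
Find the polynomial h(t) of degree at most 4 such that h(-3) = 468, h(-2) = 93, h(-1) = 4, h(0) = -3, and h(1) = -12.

Write h(t) = at^4 + bt^3 + ct^2 + dt + e. Substituting each data point gives a linear system:
  81a - 27b + 9c - 3d + e = 468
  16a - 8b + 4c - 2d + e = 93
  a - b + c - d + e = 4
  e = -3
  a + b + c + d + e = -12
Solving the system yields a = 5, b = -4, c = -6, d = -4, e = -3.
So h(t) = 5t^4 - 4t^3 - 6t^2 - 4t - 3.
Check: h(-3) = 468. ✓

h(t) = 5t^4 - 4t^3 - 6t^2 - 4t - 3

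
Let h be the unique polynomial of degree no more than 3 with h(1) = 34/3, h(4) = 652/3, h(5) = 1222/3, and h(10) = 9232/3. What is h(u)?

Using the Lagrange interpolation formula with nodes 1, 4, 5, 10:
  L_0(u) = (u - 4)(u - 5)(u - 10) / -108
  L_1(u) = (u - 1)(u - 5)(u - 10) / 18
  L_2(u) = (u - 1)(u - 4)(u - 10) / -20
  L_3(u) = (u - 1)(u - 4)(u - 5) / 270
Then h(u) = 34/3·L_0(u) + 652/3·L_1(u) + 1222/3·L_2(u) + 9232/3·L_3(u).
Expanding and collecting terms gives h(u) = 3u³ + (1/3)u² + 4u + 4.
Check: h(10) = 9232/3. ✓

h(u) = 3u^3 + (1/3)u^2 + 4u + 4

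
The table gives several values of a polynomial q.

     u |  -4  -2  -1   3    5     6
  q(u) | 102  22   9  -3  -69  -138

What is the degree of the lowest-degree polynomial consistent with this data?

3

Divided differences on the nodes -4, -2, -1, 3, 5, 6:
  order 0: 102  22  9  -3  -69  -138
  order 1: -40  -13  -3  -33  -69
  order 2: 9  2  -5  -12
  order 3: -1  -1  -1
  order 4: 0  0
  order 5: 0
The order-3 divided differences are all -1 (nonzero) and every higher order vanishes, so the data lies on a polynomial of degree exactly 3.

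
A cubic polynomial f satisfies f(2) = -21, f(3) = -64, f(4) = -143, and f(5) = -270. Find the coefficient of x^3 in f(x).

Write f(x) = ax^3 + bx^2 + cx + d. Substituting each data point gives a linear system:
  8a + 4b + 2c + d = -21
  27a + 9b + 3c + d = -64
  64a + 16b + 4c + d = -143
  125a + 25b + 5c + d = -270
Solving the system yields a = -2, b = 0, c = -5, d = 5.
So f(x) = -2x^3 - 5x + 5.
The leading coefficient is -2.

-2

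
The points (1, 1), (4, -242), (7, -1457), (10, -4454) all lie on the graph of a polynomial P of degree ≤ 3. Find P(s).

Write P(s) = as^3 + bs^2 + cs + d. Substituting each data point gives a linear system:
  a + b + c + d = 1
  64a + 16b + 4c + d = -242
  343a + 49b + 7c + d = -1457
  1000a + 100b + 10c + d = -4454
Solving the system yields a = -5, b = 6, c = -6, d = 6.
So P(s) = -5s³ + 6s² - 6s + 6.
Check: P(4) = -242. ✓

P(s) = -5s^3 + 6s^2 - 6s + 6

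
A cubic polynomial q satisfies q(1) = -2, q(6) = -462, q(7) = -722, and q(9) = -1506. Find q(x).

Write q(x) = ax^3 + bx^2 + cx + d. Substituting each data point gives a linear system:
  a + b + c + d = -2
  216a + 36b + 6c + d = -462
  343a + 49b + 7c + d = -722
  729a + 81b + 9c + d = -1506
Solving the system yields a = -2, b = 0, c = -6, d = 6.
So q(x) = -2x³ - 6x + 6.
Check: q(1) = -2. ✓

q(x) = -2x^3 - 6x + 6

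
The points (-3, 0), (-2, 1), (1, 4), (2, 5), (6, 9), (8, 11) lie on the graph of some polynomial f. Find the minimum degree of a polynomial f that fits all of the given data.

1

Divided differences on the nodes -3, -2, 1, 2, 6, 8:
  order 0: 0  1  4  5  9  11
  order 1: 1  1  1  1  1
  order 2: 0  0  0  0
  order 3: 0  0  0
  order 4: 0  0
  order 5: 0
The order-1 divided differences are all 1 (nonzero) and every higher order vanishes, so the data lies on a polynomial of degree exactly 1.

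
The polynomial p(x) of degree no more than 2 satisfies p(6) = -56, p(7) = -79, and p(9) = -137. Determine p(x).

Using the Lagrange interpolation formula with nodes 6, 7, 9:
  L_0(x) = (x - 7)(x - 9) / 3
  L_1(x) = (x - 6)(x - 9) / -2
  L_2(x) = (x - 6)(x - 7) / 6
Then p(x) = -56·L_0(x) - 79·L_1(x) - 137·L_2(x).
Expanding and collecting terms gives p(x) = -2x^2 + 3x - 2.
Check: p(7) = -79. ✓

p(x) = -2x^2 + 3x - 2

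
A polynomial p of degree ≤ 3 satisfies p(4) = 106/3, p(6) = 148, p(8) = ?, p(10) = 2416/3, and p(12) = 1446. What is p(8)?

1166/3

On equispaced nodes a degree-3 polynomial has vanishing fourth forward difference, so
  p(4) - 4·p(6) + 6·p(8) - 4·p(10) + p(12) = 0.
Substituting the known values and solving for p(8):
  6·p(8) = 2332
  p(8) = 1166/3.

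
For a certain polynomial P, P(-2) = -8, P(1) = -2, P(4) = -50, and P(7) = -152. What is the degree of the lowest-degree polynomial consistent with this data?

Forward differences of the values at n = -2, 1, 4, 7:
  P  : -8  -2  -50  -152
  Δ  : 6  -48  -102
  Δ^2: -54  -54
  Δ^3: 0
The second differences are constant (-54) and nonzero, while all higher differences vanish, so the minimal degree is 2.

2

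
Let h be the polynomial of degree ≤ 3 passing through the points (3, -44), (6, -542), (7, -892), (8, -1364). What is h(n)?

h(n) = -3n^3 + 2n^2 + 5n + 4

Write h(n) = an^3 + bn^2 + cn + d. Substituting each data point gives a linear system:
  27a + 9b + 3c + d = -44
  216a + 36b + 6c + d = -542
  343a + 49b + 7c + d = -892
  512a + 64b + 8c + d = -1364
Solving the system yields a = -3, b = 2, c = 5, d = 4.
So h(n) = -3n^3 + 2n^2 + 5n + 4.
Check: h(3) = -44. ✓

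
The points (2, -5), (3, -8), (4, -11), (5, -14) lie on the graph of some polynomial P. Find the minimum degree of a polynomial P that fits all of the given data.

1

Forward differences of the values at u = 2, 3, 4, 5:
  P  : -5  -8  -11  -14
  Δ  : -3  -3  -3
  Δ^2: 0  0
  Δ^3: 0
The first differences are constant (-3) and nonzero, while all higher differences vanish, so the minimal degree is 1.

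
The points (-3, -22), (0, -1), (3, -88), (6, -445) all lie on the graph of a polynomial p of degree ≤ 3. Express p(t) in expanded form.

p(t) = -t^3 - 6t^2 - 2t - 1

Write p(t) = at^3 + bt^2 + ct + d. Substituting each data point gives a linear system:
  -27a + 9b - 3c + d = -22
  d = -1
  27a + 9b + 3c + d = -88
  216a + 36b + 6c + d = -445
Solving the system yields a = -1, b = -6, c = -2, d = -1.
So p(t) = -t³ - 6t² - 2t - 1.
Check: p(-3) = -22. ✓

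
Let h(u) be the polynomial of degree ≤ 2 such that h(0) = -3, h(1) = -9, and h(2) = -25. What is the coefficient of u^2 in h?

Write h(u) = au^2 + bu + c. Substituting each data point gives a linear system:
  c = -3
  a + b + c = -9
  4a + 2b + c = -25
Solving the system yields a = -5, b = -1, c = -3.
So h(u) = -5u² - u - 3.
The leading coefficient is -5.

-5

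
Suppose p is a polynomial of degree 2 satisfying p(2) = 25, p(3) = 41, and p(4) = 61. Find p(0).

5

Write p(t) = at^2 + bt + c. Substituting each data point gives a linear system:
  4a + 2b + c = 25
  9a + 3b + c = 41
  16a + 4b + c = 61
Solving the system yields a = 2, b = 6, c = 5.
So p(t) = 2t² + 6t + 5.
Then p(0) = 5.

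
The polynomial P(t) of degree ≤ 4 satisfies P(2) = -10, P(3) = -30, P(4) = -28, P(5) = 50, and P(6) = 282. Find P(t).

Write P(t) = at^4 + bt^3 + ct^2 + dt + e. Substituting each data point gives a linear system:
  16a + 8b + 4c + 2d + e = -10
  81a + 27b + 9c + 3d + e = -30
  256a + 64b + 16c + 4d + e = -28
  625a + 125b + 25c + 5d + e = 50
  1296a + 216b + 36c + 6d + e = 282
Solving the system yields a = 1, b = -5, c = 1, d = 5, e = 0.
So P(t) = t^4 - 5t^3 + t^2 + 5t.
Check: P(2) = -10. ✓

P(t) = t^4 - 5t^3 + t^2 + 5t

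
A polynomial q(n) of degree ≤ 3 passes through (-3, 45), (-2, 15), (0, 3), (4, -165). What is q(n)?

Write q(n) = an^3 + bn^2 + cn + d. Substituting each data point gives a linear system:
  -27a + 9b - 3c + d = 45
  -8a + 4b - 2c + d = 15
  d = 3
  64a + 16b + 4c + d = -165
Solving the system yields a = -2, b = -2, c = -2, d = 3.
So q(n) = -2n³ - 2n² - 2n + 3.
Check: q(0) = 3. ✓

q(n) = -2n^3 - 2n^2 - 2n + 3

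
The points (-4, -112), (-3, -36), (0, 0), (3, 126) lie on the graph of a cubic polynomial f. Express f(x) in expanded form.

Using the Lagrange interpolation formula with nodes -4, -3, 0, 3:
  L_0(x) = (x + 3)x(x - 3) / -28
  L_1(x) = (x + 4)x(x - 3) / 18
  L_2(x) = (x + 4)(x + 3)(x - 3) / -36
  L_3(x) = (x + 4)(x + 3)x / 126
Then f(x) = -112·L_0(x) - 36·L_1(x) + 0·L_2(x) + 126·L_3(x).
Expanding and collecting terms gives f(x) = 3x^3 + 5x^2.
Check: f(3) = 126. ✓

f(x) = 3x^3 + 5x^2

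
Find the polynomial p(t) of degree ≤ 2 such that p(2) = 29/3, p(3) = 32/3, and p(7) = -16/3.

Using the Lagrange interpolation formula with nodes 2, 3, 7:
  L_0(t) = (t - 3)(t - 7) / 5
  L_1(t) = (t - 2)(t - 7) / -4
  L_2(t) = (t - 2)(t - 3) / 20
Then p(t) = 29/3·L_0(t) + 32/3·L_1(t) - 16/3·L_2(t).
Expanding and collecting terms gives p(t) = -t^2 + 6t + 5/3.
Check: p(7) = -16/3. ✓

p(t) = -t^2 + 6t + 5/3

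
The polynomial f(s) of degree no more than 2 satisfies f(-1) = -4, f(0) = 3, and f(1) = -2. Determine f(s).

Write f(s) = as^2 + bs + c. Substituting each data point gives a linear system:
  a - b + c = -4
  c = 3
  a + b + c = -2
Solving the system yields a = -6, b = 1, c = 3.
So f(s) = -6s^2 + s + 3.
Check: f(1) = -2. ✓

f(s) = -6s^2 + s + 3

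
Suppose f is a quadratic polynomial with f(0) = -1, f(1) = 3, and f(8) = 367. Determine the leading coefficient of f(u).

6

Write f(u) = au^2 + bu + c. Substituting each data point gives a linear system:
  c = -1
  a + b + c = 3
  64a + 8b + c = 367
Solving the system yields a = 6, b = -2, c = -1.
So f(u) = 6u^2 - 2u - 1.
The leading coefficient is 6.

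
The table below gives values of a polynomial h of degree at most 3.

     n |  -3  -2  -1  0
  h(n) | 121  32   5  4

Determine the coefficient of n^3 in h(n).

-6

Write h(n) = an^3 + bn^2 + cn + d. Substituting each data point gives a linear system:
  -27a + 9b - 3c + d = 121
  -8a + 4b - 2c + d = 32
  -a + b - c + d = 5
  d = 4
Solving the system yields a = -6, b = -5, c = 0, d = 4.
So h(n) = -6n³ - 5n² + 4.
The leading coefficient is -6.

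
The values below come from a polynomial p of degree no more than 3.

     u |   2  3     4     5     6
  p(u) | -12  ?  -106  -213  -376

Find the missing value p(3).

The 4 known points determine the degree-3 polynomial uniquely.
Write p(u) = au^3 + bu^2 + cu + d. Substituting each data point gives a linear system:
  8a + 4b + 2c + d = -12
  64a + 16b + 4c + d = -106
  125a + 25b + 5c + d = -213
  216a + 36b + 6c + d = -376
Solving the system yields a = -2, b = 2, c = -3, d = 2.
So p(u) = -2u³ + 2u² - 3u + 2.
Then p(3) = -43.

-43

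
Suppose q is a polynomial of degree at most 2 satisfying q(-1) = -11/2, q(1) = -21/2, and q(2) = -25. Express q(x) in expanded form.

Write q(x) = ax^2 + bx + c. Substituting each data point gives a linear system:
  a - b + c = -11/2
  a + b + c = -21/2
  4a + 2b + c = -25
Solving the system yields a = -4, b = -5/2, c = -4.
So q(x) = -4x² - (5/2)x - 4.
Check: q(-1) = -11/2. ✓

q(x) = -4x^2 - (5/2)x - 4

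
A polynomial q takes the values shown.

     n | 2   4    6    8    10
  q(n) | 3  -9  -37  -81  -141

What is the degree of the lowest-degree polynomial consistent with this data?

Forward differences of the values at n = 2, 4, 6, 8, 10:
  q  : 3  -9  -37  -81  -141
  Δ  : -12  -28  -44  -60
  Δ^2: -16  -16  -16
  Δ^3: 0  0
  Δ^4: 0
The second differences are constant (-16) and nonzero, while all higher differences vanish, so the minimal degree is 2.

2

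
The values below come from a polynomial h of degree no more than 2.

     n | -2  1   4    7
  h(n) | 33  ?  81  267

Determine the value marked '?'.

3

On equispaced nodes a degree-2 polynomial has vanishing third forward difference, so
  - h(-2) + 3·h(1) - 3·h(4) + h(7) = 0.
Substituting the known values and solving for h(1):
  3·h(1) = 9
  h(1) = 3.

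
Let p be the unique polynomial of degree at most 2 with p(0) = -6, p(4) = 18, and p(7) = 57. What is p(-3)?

-3

Using the Lagrange interpolation formula with nodes 0, 4, 7:
  L_0(t) = (t - 4)(t - 7) / 28
  L_1(t) = t(t - 7) / -12
  L_2(t) = t(t - 4) / 21
Then p(t) = -6·L_0(t) + 18·L_1(t) + 57·L_2(t).
Expanding and collecting terms gives p(t) = t² + 2t - 6.
Evaluating at t = -3: p(-3) = -3.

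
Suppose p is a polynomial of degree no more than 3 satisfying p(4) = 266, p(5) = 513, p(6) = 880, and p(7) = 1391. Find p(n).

Using the Lagrange interpolation formula with nodes 4, 5, 6, 7:
  L_0(n) = (n - 5)(n - 6)(n - 7) / -6
  L_1(n) = (n - 4)(n - 6)(n - 7) / 2
  L_2(n) = (n - 4)(n - 5)(n - 7) / -2
  L_3(n) = (n - 4)(n - 5)(n - 6) / 6
Then p(n) = 266·L_0(n) + 513·L_1(n) + 880·L_2(n) + 1391·L_3(n).
Expanding and collecting terms gives p(n) = 4n^3 + 3n - 2.
Check: p(5) = 513. ✓

p(n) = 4n^3 + 3n - 2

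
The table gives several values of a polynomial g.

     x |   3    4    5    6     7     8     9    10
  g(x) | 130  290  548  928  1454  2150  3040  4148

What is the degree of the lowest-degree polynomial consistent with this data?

3

Forward differences of the values at x = 3, 4, 5, 6, 7, 8, 9, 10:
  g  : 130  290  548  928  1454  2150  3040  4148
  Δ  : 160  258  380  526  696  890  1108
  Δ^2: 98  122  146  170  194  218
  Δ^3: 24  24  24  24  24
  Δ^4: 0  0  0  0
  Δ^5: 0  0  0
  Δ^6: 0  0
  Δ^7: 0
The third differences are constant (24) and nonzero, while all higher differences vanish, so the minimal degree is 3.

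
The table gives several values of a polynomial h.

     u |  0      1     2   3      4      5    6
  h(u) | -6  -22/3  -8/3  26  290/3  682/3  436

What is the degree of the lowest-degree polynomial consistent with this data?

Forward differences of the values at u = 0, 1, 2, 3, 4, 5, 6:
  h  : -6  -22/3  -8/3  26  290/3  682/3  436
  Δ  : -4/3  14/3  86/3  212/3  392/3  626/3
  Δ^2: 6  24  42  60  78
  Δ^3: 18  18  18  18
  Δ^4: 0  0  0
  Δ^5: 0  0
  Δ^6: 0
The third differences are constant (18) and nonzero, while all higher differences vanish, so the minimal degree is 3.

3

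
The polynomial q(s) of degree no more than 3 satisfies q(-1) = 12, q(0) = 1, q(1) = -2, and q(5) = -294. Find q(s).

Write q(s) = as^3 + bs^2 + cs + d. Substituting each data point gives a linear system:
  -a + b - c + d = 12
  d = 1
  a + b + c + d = -2
  125a + 25b + 5c + d = -294
Solving the system yields a = -3, b = 4, c = -4, d = 1.
So q(s) = -3s^3 + 4s^2 - 4s + 1.
Check: q(0) = 1. ✓

q(s) = -3s^3 + 4s^2 - 4s + 1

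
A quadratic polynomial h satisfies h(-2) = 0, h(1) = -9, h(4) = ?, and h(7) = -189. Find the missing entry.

On equispaced nodes a degree-2 polynomial has vanishing third forward difference, so
  - h(-2) + 3·h(1) - 3·h(4) + h(7) = 0.
Substituting the known values and solving for h(4):
  -3·h(4) = 216
  h(4) = -72.

-72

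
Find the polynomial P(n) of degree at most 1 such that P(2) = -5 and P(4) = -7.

P(n) = -n - 3

Write P(n) = an + b. Substituting each data point gives a linear system:
  2a + b = -5
  4a + b = -7
Solving the system yields a = -1, b = -3.
So P(n) = -n - 3.
Check: P(2) = -5. ✓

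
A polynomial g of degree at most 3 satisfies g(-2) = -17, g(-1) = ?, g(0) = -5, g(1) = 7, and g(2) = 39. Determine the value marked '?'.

The 4 known points determine the degree-3 polynomial uniquely.
Write g(n) = an^3 + bn^2 + cn + d. Substituting each data point gives a linear system:
  -8a + 4b - 2c + d = -17
  d = -5
  a + b + c + d = 7
  8a + 4b + 2c + d = 39
Solving the system yields a = 2, b = 4, c = 6, d = -5.
So g(n) = 2n^3 + 4n^2 + 6n - 5.
Then g(-1) = -9.

-9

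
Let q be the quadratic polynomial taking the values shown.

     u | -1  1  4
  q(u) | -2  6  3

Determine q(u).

Write q(u) = au^2 + bu + c. Substituting each data point gives a linear system:
  a - b + c = -2
  a + b + c = 6
  16a + 4b + c = 3
Solving the system yields a = -1, b = 4, c = 3.
So q(u) = -u² + 4u + 3.
Check: q(-1) = -2. ✓

q(u) = -u^2 + 4u + 3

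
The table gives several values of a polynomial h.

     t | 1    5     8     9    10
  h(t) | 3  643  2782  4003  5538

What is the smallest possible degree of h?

3

Divided differences on the nodes 1, 5, 8, 9, 10:
  order 0: 3  643  2782  4003  5538
  order 1: 160  713  1221  1535
  order 2: 79  127  157
  order 3: 6  6
  order 4: 0
The order-3 divided differences are all 6 (nonzero) and every higher order vanishes, so the data lies on a polynomial of degree exactly 3.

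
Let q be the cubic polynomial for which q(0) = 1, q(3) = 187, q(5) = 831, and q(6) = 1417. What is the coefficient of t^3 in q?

6

Write q(t) = at^3 + bt^2 + ct + d. Substituting each data point gives a linear system:
  d = 1
  27a + 9b + 3c + d = 187
  125a + 25b + 5c + d = 831
  216a + 36b + 6c + d = 1417
Solving the system yields a = 6, b = 4, c = -4, d = 1.
So q(t) = 6t^3 + 4t^2 - 4t + 1.
The leading coefficient is 6.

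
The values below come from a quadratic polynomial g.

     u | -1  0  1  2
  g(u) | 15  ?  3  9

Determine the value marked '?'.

5

On equispaced nodes a degree-2 polynomial has vanishing third forward difference, so
  - g(-1) + 3·g(0) - 3·g(1) + g(2) = 0.
Substituting the known values and solving for g(0):
  3·g(0) = 15
  g(0) = 5.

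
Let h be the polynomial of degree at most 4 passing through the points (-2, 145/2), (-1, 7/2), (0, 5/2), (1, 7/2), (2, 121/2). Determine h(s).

Write h(s) = as^4 + bs^3 + cs^2 + ds + e. Substituting each data point gives a linear system:
  16a - 8b + 4c - 2d + e = 145/2
  a - b + c - d + e = 7/2
  e = 5/2
  a + b + c + d + e = 7/2
  16a + 8b + 4c + 2d + e = 121/2
Solving the system yields a = 5, b = -1, c = -4, d = 1, e = 5/2.
So h(s) = 5s⁴ - s³ - 4s² + s + 5/2.
Check: h(1) = 7/2. ✓

h(s) = 5s^4 - s^3 - 4s^2 + s + 5/2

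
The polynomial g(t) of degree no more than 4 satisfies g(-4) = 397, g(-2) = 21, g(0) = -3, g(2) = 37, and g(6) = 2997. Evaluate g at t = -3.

117

Using the Lagrange interpolation formula with nodes -4, -2, 0, 2, 6:
  L_0(t) = (t + 2)t(t - 2)(t - 6) / 480
  L_1(t) = (t + 4)t(t - 2)(t - 6) / -128
  L_2(t) = (t + 4)(t + 2)(t - 2)(t - 6) / 96
  L_3(t) = (t + 4)(t + 2)t(t - 6) / -192
  L_4(t) = (t + 4)(t + 2)t(t - 2) / 1920
Then g(t) = 397·L_0(t) + 21·L_1(t) - 3·L_2(t) + 37·L_3(t) + 2997·L_4(t).
Expanding and collecting terms gives g(t) = 2t^4 + 2t^3 - 4t - 3.
Evaluating at t = -3: g(-3) = 117.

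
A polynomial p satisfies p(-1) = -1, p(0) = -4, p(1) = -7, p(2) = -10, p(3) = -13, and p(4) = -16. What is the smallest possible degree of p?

Forward differences of the values at u = -1, 0, 1, 2, 3, 4:
  p  : -1  -4  -7  -10  -13  -16
  Δ  : -3  -3  -3  -3  -3
  Δ^2: 0  0  0  0
  Δ^3: 0  0  0
  Δ^4: 0  0
  Δ^5: 0
The first differences are constant (-3) and nonzero, while all higher differences vanish, so the minimal degree is 1.

1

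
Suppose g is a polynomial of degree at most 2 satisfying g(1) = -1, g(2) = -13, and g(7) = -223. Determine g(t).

Write g(t) = at^2 + bt + c. Substituting each data point gives a linear system:
  a + b + c = -1
  4a + 2b + c = -13
  49a + 7b + c = -223
Solving the system yields a = -5, b = 3, c = 1.
So g(t) = -5t^2 + 3t + 1.
Check: g(7) = -223. ✓

g(t) = -5t^2 + 3t + 1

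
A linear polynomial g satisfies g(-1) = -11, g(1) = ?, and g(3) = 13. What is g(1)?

On equispaced nodes a degree-1 polynomial has vanishing second forward difference, so
  g(-1) - 2·g(1) + g(3) = 0.
Substituting the known values and solving for g(1):
  -2·g(1) = -2
  g(1) = 1.

1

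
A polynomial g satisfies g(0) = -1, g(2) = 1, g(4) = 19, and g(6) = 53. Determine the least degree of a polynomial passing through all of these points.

2

Forward differences of the values at t = 0, 2, 4, 6:
  g  : -1  1  19  53
  Δ  : 2  18  34
  Δ^2: 16  16
  Δ^3: 0
The second differences are constant (16) and nonzero, while all higher differences vanish, so the minimal degree is 2.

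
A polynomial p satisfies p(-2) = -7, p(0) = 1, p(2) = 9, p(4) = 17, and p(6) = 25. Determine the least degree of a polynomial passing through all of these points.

Forward differences of the values at u = -2, 0, 2, 4, 6:
  p  : -7  1  9  17  25
  Δ  : 8  8  8  8
  Δ^2: 0  0  0
  Δ^3: 0  0
  Δ^4: 0
The first differences are constant (8) and nonzero, while all higher differences vanish, so the minimal degree is 1.

1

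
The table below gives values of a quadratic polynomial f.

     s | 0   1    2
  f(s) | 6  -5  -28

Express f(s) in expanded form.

Write f(s) = as^2 + bs + c. Substituting each data point gives a linear system:
  c = 6
  a + b + c = -5
  4a + 2b + c = -28
Solving the system yields a = -6, b = -5, c = 6.
So f(s) = -6s² - 5s + 6.
Check: f(1) = -5. ✓

f(s) = -6s^2 - 5s + 6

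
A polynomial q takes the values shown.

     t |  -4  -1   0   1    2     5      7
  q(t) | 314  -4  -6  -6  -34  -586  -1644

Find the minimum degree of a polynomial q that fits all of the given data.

3

Divided differences on the nodes -4, -1, 0, 1, 2, 5, 7:
  order 0: 314  -4  -6  -6  -34  -586  -1644
  order 1: -106  -2  0  -28  -184  -529
  order 2: 26  1  -14  -39  -69
  order 3: -5  -5  -5  -5
  order 4: 0  0  0
  order 5: 0  0
  order 6: 0
The order-3 divided differences are all -5 (nonzero) and every higher order vanishes, so the data lies on a polynomial of degree exactly 3.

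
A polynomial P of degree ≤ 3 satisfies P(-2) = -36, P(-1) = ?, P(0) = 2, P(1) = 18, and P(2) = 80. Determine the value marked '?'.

The 4 known points determine the degree-3 polynomial uniquely.
Write P(u) = au^3 + bu^2 + cu + d. Substituting each data point gives a linear system:
  -8a + 4b - 2c + d = -36
  d = 2
  a + b + c + d = 18
  8a + 4b + 2c + d = 80
Solving the system yields a = 6, b = 5, c = 5, d = 2.
So P(u) = 6u³ + 5u² + 5u + 2.
Then P(-1) = -4.

-4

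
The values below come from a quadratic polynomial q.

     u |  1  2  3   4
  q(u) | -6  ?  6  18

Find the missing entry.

-2

On equispaced nodes a degree-2 polynomial has vanishing third forward difference, so
  - q(1) + 3·q(2) - 3·q(3) + q(4) = 0.
Substituting the known values and solving for q(2):
  3·q(2) = -6
  q(2) = -2.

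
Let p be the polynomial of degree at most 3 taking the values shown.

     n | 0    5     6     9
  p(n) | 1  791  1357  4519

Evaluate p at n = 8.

3185

Using the Lagrange interpolation formula with nodes 0, 5, 6, 9:
  L_0(n) = (n - 5)(n - 6)(n - 9) / -270
  L_1(n) = n(n - 6)(n - 9) / 20
  L_2(n) = n(n - 5)(n - 9) / -18
  L_3(n) = n(n - 5)(n - 6) / 108
Then p(n) = 1·L_0(n) + 791·L_1(n) + 1357·L_2(n) + 4519·L_3(n).
Expanding and collecting terms gives p(n) = 6n³ + 2n² - 2n + 1.
Evaluating at n = 8: p(8) = 3185.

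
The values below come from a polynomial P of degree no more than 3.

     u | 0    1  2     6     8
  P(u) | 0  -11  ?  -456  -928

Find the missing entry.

-40

The 4 known points determine the degree-3 polynomial uniquely.
Write P(u) = au^3 + bu^2 + cu + d. Substituting each data point gives a linear system:
  d = 0
  a + b + c + d = -11
  216a + 36b + 6c + d = -456
  512a + 64b + 8c + d = -928
Solving the system yields a = -1, b = -6, c = -4, d = 0.
So P(u) = -u^3 - 6u^2 - 4u.
Then P(2) = -40.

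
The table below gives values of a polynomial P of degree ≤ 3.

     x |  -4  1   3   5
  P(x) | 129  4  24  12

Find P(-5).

Using the Lagrange interpolation formula with nodes -4, 1, 3, 5:
  L_0(x) = (x - 1)(x - 3)(x - 5) / -315
  L_1(x) = (x + 4)(x - 3)(x - 5) / 40
  L_2(x) = (x + 4)(x - 1)(x - 5) / -28
  L_3(x) = (x + 4)(x - 1)(x - 3) / 72
Then P(x) = 129·L_0(x) + 4·L_1(x) + 24·L_2(x) + 12·L_3(x).
Expanding and collecting terms gives P(x) = -x^3 + 5x^2 + 3x - 3.
Evaluating at x = -5: P(-5) = 232.

232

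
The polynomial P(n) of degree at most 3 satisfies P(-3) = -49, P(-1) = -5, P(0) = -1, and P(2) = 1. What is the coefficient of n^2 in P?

Write P(n) = an^3 + bn^2 + cn + d. Substituting each data point gives a linear system:
  -27a + 9b - 3c + d = -49
  -a + b - c + d = -5
  d = -1
  8a + 4b + 2c + d = 1
Solving the system yields a = 1, b = -2, c = 1, d = -1.
So P(n) = n^3 - 2n^2 + n - 1.
The coefficient of n^2 is -2.

-2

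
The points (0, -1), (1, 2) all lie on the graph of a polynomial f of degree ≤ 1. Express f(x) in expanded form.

f(x) = 3x - 1

Write f(x) = ax + b. Substituting each data point gives a linear system:
  b = -1
  a + b = 2
Solving the system yields a = 3, b = -1.
So f(x) = 3x - 1.
Check: f(1) = 2. ✓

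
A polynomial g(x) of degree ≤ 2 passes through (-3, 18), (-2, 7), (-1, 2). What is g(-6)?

Using the Lagrange interpolation formula with nodes -3, -2, -1:
  L_0(x) = (x + 2)(x + 1) / 2
  L_1(x) = (x + 3)(x + 1) / -1
  L_2(x) = (x + 3)(x + 2) / 2
Then g(x) = 18·L_0(x) + 7·L_1(x) + 2·L_2(x).
Expanding and collecting terms gives g(x) = 3x^2 + 4x + 3.
Evaluating at x = -6: g(-6) = 87.

87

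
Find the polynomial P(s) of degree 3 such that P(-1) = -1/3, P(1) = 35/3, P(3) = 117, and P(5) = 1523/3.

Using the Lagrange interpolation formula with nodes -1, 1, 3, 5:
  L_0(s) = (s - 1)(s - 3)(s - 5) / -48
  L_1(s) = (s + 1)(s - 3)(s - 5) / 16
  L_2(s) = (s + 1)(s - 1)(s - 5) / -16
  L_3(s) = (s + 1)(s - 1)(s - 3) / 48
Then P(s) = -1/3·L_0(s) + 35/3·L_1(s) + 117·L_2(s) + 1523/3·L_3(s).
Expanding and collecting terms gives P(s) = 4s³ - (1/3)s² + 2s + 6.
Check: P(-1) = -1/3. ✓

P(s) = 4s^3 - (1/3)s^2 + 2s + 6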